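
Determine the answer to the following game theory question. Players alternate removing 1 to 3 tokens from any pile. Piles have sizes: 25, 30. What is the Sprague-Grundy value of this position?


Subtraction set: {1, 2, 3}
For this subtraction set, G(n) = n mod 4 (period = max + 1 = 4).
Pile 1 (size 25): G(25) = 25 mod 4 = 1
Pile 2 (size 30): G(30) = 30 mod 4 = 2
Total Grundy value = XOR of all: 1 XOR 2 = 3

3


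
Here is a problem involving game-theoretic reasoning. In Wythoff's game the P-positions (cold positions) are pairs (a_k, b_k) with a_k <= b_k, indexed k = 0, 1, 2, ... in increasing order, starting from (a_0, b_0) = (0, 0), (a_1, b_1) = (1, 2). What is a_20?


By Wythoff's theorem, a_k = floor(k * phi) and b_k = floor(k * phi^2) = a_k + k, where phi = (1 + sqrt(5))/2 is the golden ratio.
phi = (1 + sqrt(5))/2 = 1.618034
k = 20
k * phi = 20 * 1.618034 = 32.360680
a_20 = floor(k * phi) = 32

32


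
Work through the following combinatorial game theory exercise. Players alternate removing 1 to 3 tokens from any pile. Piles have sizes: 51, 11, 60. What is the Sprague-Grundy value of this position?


Subtraction set: {1, 2, 3}
For this subtraction set, G(n) = n mod 4 (period = max + 1 = 4).
Pile 1 (size 51): G(51) = 51 mod 4 = 3
Pile 2 (size 11): G(11) = 11 mod 4 = 3
Pile 3 (size 60): G(60) = 60 mod 4 = 0
Total Grundy value = XOR of all: 3 XOR 3 XOR 0 = 0

0


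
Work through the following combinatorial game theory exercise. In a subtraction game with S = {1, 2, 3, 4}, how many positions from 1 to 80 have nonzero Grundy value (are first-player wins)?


Subtraction set S = {1, 2, 3, 4}, so G(n) = n mod 5.
G(n) = 0 when n is a multiple of 5.
Multiples of 5 in [1, 80]: 16
N-positions (nonzero Grundy) = 80 - 16 = 64

64


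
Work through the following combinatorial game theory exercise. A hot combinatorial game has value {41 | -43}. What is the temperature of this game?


The game is {41 | -43}, a switch {a | b} with numbers a > b.
Cooling {a | b} by t gives {a - t | b + t}, which stops being hot when a - t = b + t, i.e. at t = (a - b)/2. So the temperature of a switch is (a - b)/2.
Temperature = (Left option - Right option) / 2
= (41 - (-43)) / 2
= 84 / 2
= 42

42


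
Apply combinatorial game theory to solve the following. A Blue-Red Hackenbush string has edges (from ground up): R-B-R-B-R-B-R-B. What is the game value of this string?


Edges (from ground): R-B-R-B-R-B-R-B
By Berlekamp's sign-expansion rule, a Blue-Red Hackenbush stalk has the value of the surreal number whose sign sequence is the edge sequence with B -> + and R -> -.
Sign sequence: -+-+-+-+
Trace the sign expansion in the surreal number tree, starting from 0:
Edge 1: R (sign -) -> bounds (-inf, 0), value = -1
Edge 2: B (sign +) -> bounds (-1, 0), value = -1/2
Edge 3: R (sign -) -> bounds (-1, -1/2), value = -3/4
Edge 4: B (sign +) -> bounds (-3/4, -1/2), value = -5/8
Edge 5: R (sign -) -> bounds (-3/4, -5/8), value = -11/16
Edge 6: B (sign +) -> bounds (-11/16, -5/8), value = -21/32
Edge 7: R (sign -) -> bounds (-11/16, -21/32), value = -43/64
Edge 8: B (sign +) -> bounds (-43/64, -21/32), value = -85/128
Game value = -85/128

-85/128


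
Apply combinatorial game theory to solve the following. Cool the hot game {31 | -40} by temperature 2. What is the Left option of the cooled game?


Original game: {31 | -40} (a switch {a | b} with a > b).
Cooling by t (for t below the temperature (a - b)/2 = 71/2) taxes each move by t: {a | b} cooled by t is {a - t | b + t}.
Cooling amount: t = 2
Cooled Left option: 31 - 2 = 29
Cooled Right option: -40 + 2 = -38
Cooled game: {29 | -38}
Left option = 29

29


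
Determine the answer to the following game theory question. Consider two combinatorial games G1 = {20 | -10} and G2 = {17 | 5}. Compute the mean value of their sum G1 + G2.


G1 = {20 | -10}, G2 = {17 | 5}
Each is a switch {a | b} with numbers a > b; its mean value is (a + b)/2, and mean value is additive over game sums: m(G1 + G2) = m(G1) + m(G2).
Mean of G1 = (20 + (-10))/2 = 10/2 = 5
Mean of G2 = (17 + (5))/2 = 22/2 = 11
Mean of G1 + G2 = 5 + 11 = 16

16


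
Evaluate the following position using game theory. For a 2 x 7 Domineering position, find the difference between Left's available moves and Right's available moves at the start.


Board is 2 x 7 (rows x cols).
Left (vertical) placements: (rows-1) * cols = 1 * 7 = 7
Right (horizontal) placements: rows * (cols-1) = 2 * 6 = 12
Advantage = Left - Right = 7 - 12 = -5

-5


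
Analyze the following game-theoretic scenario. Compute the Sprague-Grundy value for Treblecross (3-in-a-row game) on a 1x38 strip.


Treblecross: place X on empty cells; 3-in-a-row wins.
Playing within two cells of an existing X lets the opponent win at once, so sensible play treats the cells i-2..i+2 around each X as dead. The player left with no safe cell loses, so this is a normal-play take-away game on strips of safe cells.
Placing X at cell i (0-indexed) of a strip of k safe cells leaves independent strips of sizes max(0, i-2) and max(0, k-i-3). Hence G(k) = mex{ G(max(0,i-2)) XOR G(max(0,k-i-3)) : 0 <= i < k }, with G(0) = 0.
G(1): splits (0,0):0^0=0 -> mex({0}) = 1
G(2): splits (0,0):0^0=0 -> mex({0}) = 1
G(3): splits (0,0):0^0=0 -> mex({0}) = 1
G(4): splits (0,1):0^1=1 (0,0):0^0=0 -> mex({0, 1}) = 2
G(5): splits (0,2):0^1=1 (0,1):0^1=1 (0,0):0^0=0 -> mex({0, 1}) = 2
G(6) = mex({1}) = 0
G(7) = mex({0, 1, 2}) = 3
G(8) = mex({0, 1, 2}) = 3
G(9) = mex({0, 2}) = 1
G(10) = mex({0, 2, 3}) = 1
G(11) = mex({0, 3}) = 1
G(12) = mex({1, 3}) = 0
G(13) = mex({0, 1, 2, 3}) = 4
G(14) = mex({0, 1, 2}) = 3
G(15) = mex({0, 1, 2}) = 3
G(16) = mex({0, 1, 2, 4}) = 3
G(17) = mex({0, 1, 3, 4}) = 2
G(18) = mex({0, 1, 3, 4}) = 2
G(19) = mex({0, 1, 3, 5}) = 2
G(20) = mex({0, 1, 2, 3, 5}) = 4
G(21) = mex({0, 1, 2, 3, 5}) = 4
G(22) = mex({1, 2, 6}) = 0
G(23) = mex({0, 1, 2, 3, 4, 6}) = 5
G(24) = mex({0, 1, 2, 3, 4}) = 5
G(25) = mex({0, 1, 3, 4, 7}) = 2
G(26) = mex({0, 1, 3, 4, 5, 7}) = 2
G(27) = mex({0, 1, 3, 5}) = 2
G(28) = mex({0, 1, 2, 5}) = 3
G(29) = mex({0, 1, 2, 4, 5, 6}) = 3
G(30) = mex({1, 2, 4, 6}) = 0
G(31) = mex({0, 1, 2, 3, 4, 6}) = 5
G(32) = mex({1, 2, 3, 4, 7}) = 0
G(33) = mex({0, 3, 7}) = 1
G(34) = mex({0, 2, 3, 5, 7}) = 1
G(35) = mex({0, 2, 3, 5, 6}) = 1
G(36) = mex({0, 1, 2, 5, 6}) = 3
G(37) = mex({0, 1, 2, 4, 5, 6}) = 3
G(38) = mex({0, 1, 2, 4}) = 3
Therefore G(38) = 3.

3


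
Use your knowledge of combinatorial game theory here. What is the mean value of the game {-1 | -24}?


Game = {-1 | -24}, a switch {a | b} with numbers a > b.
Its thermograph has left wall a - t and right wall b + t, which meet at t = (a - b)/2, where both equal (a + b)/2. So the mast (mean value) is at (a + b)/2.
Mean = (-1 + (-24))/2 = -25/2 = -25/2

-25/2


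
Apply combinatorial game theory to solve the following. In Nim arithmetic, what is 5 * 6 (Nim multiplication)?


Nim multiplication is bilinear over XOR: (u XOR v) * w = (u*w) XOR (v*w).
So we split each operand into its bit components and XOR the pairwise Nim products.
5 = 1 + 4 (as XOR of powers of 2).
6 = 2 + 4 (as XOR of powers of 2).
Using the standard Nim-product table on single bits:
  2*2 = 3,   2*4 = 8,   2*8 = 12,
  4*4 = 6,   4*8 = 11,  8*8 = 13,
and  1*x = x (identity), k*l = l*k (commutative).
Pairwise Nim products:
  1 * 2 = 2
  1 * 4 = 4
  4 * 2 = 8
  4 * 4 = 6
XOR them: 2 XOR 4 XOR 8 XOR 6 = 8.
Result: 5 * 6 = 8 (in Nim).

8


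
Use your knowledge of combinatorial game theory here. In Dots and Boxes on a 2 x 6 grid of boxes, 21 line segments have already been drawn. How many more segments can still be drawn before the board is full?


Grid: 2 x 6 boxes, i.e. 3 rows and 7 columns of dots.
Horizontal edges: (rows + 1) * cols = 3 * 6 = 18
Vertical edges: rows * (cols + 1) = 2 * 7 = 14
Total edges: 18 + 14 = 32
Edges drawn: 21
Remaining: 32 - 21 = 11

11


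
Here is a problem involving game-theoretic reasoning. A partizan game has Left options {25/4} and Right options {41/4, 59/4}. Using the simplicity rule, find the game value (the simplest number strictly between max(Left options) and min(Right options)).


Left options: {25/4}, max = 25/4
Right options: {41/4, 59/4}, min = 41/4
All options are numbers and max(Left) < min(Right), so by the simplicity theorem the value is the simplest (earliest-born) number strictly between 25/4 and 41/4.
Integers 7 through 10 all lie strictly between 25/4 and 41/4.
Among integers, the simplest (lowest birthday = smallest |n|; 0 is born on day 0, +-n on day n) is 7.
No non-integer in the interval can be simpler: if x is a non-integer in the interval, then floor(x) or ceil(x) also lies in the interval (the interval contains an integer), and both are proper prefixes of x's sign expansion, i.e. born earlier. So the game value is 7.
Game value = 7

7


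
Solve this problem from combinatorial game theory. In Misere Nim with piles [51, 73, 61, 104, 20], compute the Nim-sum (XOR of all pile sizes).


We need the XOR (exclusive or) of all pile sizes.
After XOR-ing pile 1 (size 51): 0 XOR 51 = 51
After XOR-ing pile 2 (size 73): 51 XOR 73 = 122
After XOR-ing pile 3 (size 61): 122 XOR 61 = 71
After XOR-ing pile 4 (size 104): 71 XOR 104 = 47
After XOR-ing pile 5 (size 20): 47 XOR 20 = 59
The Nim-value of this position is 59.

59


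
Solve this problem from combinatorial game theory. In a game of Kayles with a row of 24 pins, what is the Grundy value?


Kayles: a move removes 1 or 2 adjacent pins from a contiguous row.
Removing pins from a row of k leaves two independent rows (a, b) with a + b = k - 1 (one pin) or a + b = k - 2 (two pins); an end removal gives a = 0.
By Sprague-Grundy, G(k) = mex{ G(a) XOR G(b) } over all these splits. G(0) = 0.
G(1): splits (0,0):0^0=0 -> mex({0}) = 1
G(2): splits (0,1):0^1=1 (0,0):0^0=0 -> mex({0, 1}) = 2
G(3): splits (0,2):0^2=2 (1,1):1^1=0 (0,1):0^1=1 -> mex({0, 1, 2}) = 3
G(4): splits (0,3):0^3=3 (1,2):1^2=3 (0,2):0^2=2 (1,1):1^1=0 -> mex({0, 2, 3}) = 1
G(5): splits (0,4):0^1=1 (1,3):1^3=2 (2,2):2^2=0 (0,3):0^3=3 (1,2):1^2=3 -> mex({0, 1, 2, 3}) = 4
G(6) = mex({0, 1, 2, 4}) = 3
G(7) = mex({0, 1, 3, 4, 5}) = 2
G(8) = mex({0, 2, 3, 5, 6}) = 1
G(9) = mex({0, 1, 2, 3, 6, 7}) = 4
G(10) = mex({0, 1, 3, 4, 5, 7}) = 2
G(11) = mex({0, 1, 2, 3, 4, 5}) = 6
G(12) = mex({0, 1, 2, 3, 5, 6, 7}) = 4
G(13) = mex({0, 2, 3, 4, 6, 7}) = 1
G(14) = mex({0, 1, 4, 5, 6, 7}) = 2
G(15) = mex({0, 1, 2, 3, 4, 5, 6}) = 7
G(16) = mex({0, 2, 3, 5, 6, 7}) = 1
G(17) = mex({0, 1, 2, 3, 5, 6, 7}) = 4
G(18) = mex({0, 1, 2, 4, 5, 6}) = 3
G(19) = mex({0, 1, 3, 4, 5, 7}) = 2
G(20) = mex({0, 2, 3, 4, 5, 6, 7}) = 1
G(21) = mex({0, 1, 2, 3, 5, 6, 7}) = 4
G(22) = mex({0, 1, 2, 3, 4, 5, 7}) = 6
G(23) = mex({0, 1, 2, 3, 4, 5, 6}) = 7
G(24) = mex({0, 1, 2, 3, 5, 6, 7}) = 4
Therefore G(24) = 4.

4


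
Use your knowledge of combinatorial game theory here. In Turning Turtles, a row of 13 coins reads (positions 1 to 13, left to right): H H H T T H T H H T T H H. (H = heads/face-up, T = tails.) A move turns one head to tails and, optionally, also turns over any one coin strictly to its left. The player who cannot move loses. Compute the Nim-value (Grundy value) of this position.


Coins: H H H T T H T H H T T H H
Key fact: a single head at position k behaves exactly like a Nim heap of size k (turning it to T and optionally flipping a coin at j < k corresponds to moving the heap from k to j, or to 0), and heads combine as a disjunctive sum (two heads at the same place would cancel, matching j XOR j = 0). So the Nim-value is the XOR of the 1-indexed positions of the heads.
Face-up positions (1-indexed): [1, 2, 3, 6, 8, 9, 12, 13]
XOR 0 with 1: 0 XOR 1 = 1
XOR 1 with 2: 1 XOR 2 = 3
XOR 3 with 3: 3 XOR 3 = 0
XOR 0 with 6: 0 XOR 6 = 6
XOR 6 with 8: 6 XOR 8 = 14
XOR 14 with 9: 14 XOR 9 = 7
XOR 7 with 12: 7 XOR 12 = 11
XOR 11 with 13: 11 XOR 13 = 6
Nim-value = 6

6


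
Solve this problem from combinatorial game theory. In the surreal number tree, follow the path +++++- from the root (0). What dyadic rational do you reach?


Sign expansion: +++++-
Rule: track bounds (lo, hi), initially (-inf, +inf). On '+', the current value becomes lo and we move to the simplest number in (value, hi): value + 1 if hi = +inf, otherwise the midpoint (value + hi)/2. On '-', the current value becomes hi and we move to value - 1 if lo = -inf, otherwise the midpoint (lo + value)/2.
Start at 0.
Step 1: sign = +, move right. Bounds: (0, +inf). Value = 1
Step 2: sign = +, move right. Bounds: (1, +inf). Value = 2
Step 3: sign = +, move right. Bounds: (2, +inf). Value = 3
Step 4: sign = +, move right. Bounds: (3, +inf). Value = 4
Step 5: sign = +, move right. Bounds: (4, +inf). Value = 5
Step 6: sign = -, move left. Bounds: (4, 5). Value = 9/2
The surreal number with sign expansion +++++- is 9/2.

9/2


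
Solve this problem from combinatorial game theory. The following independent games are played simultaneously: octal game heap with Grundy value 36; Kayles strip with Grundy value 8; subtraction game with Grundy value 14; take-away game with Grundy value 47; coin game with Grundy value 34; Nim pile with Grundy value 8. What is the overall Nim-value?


By the Sprague-Grundy theorem, the Grundy value of a sum of games is the XOR of individual Grundy values.
octal game heap: Grundy value = 36. Running XOR: 0 XOR 36 = 36
Kayles strip: Grundy value = 8. Running XOR: 36 XOR 8 = 44
subtraction game: Grundy value = 14. Running XOR: 44 XOR 14 = 34
take-away game: Grundy value = 47. Running XOR: 34 XOR 47 = 13
coin game: Grundy value = 34. Running XOR: 13 XOR 34 = 47
Nim pile: Grundy value = 8. Running XOR: 47 XOR 8 = 39
The combined Grundy value is 39.

39


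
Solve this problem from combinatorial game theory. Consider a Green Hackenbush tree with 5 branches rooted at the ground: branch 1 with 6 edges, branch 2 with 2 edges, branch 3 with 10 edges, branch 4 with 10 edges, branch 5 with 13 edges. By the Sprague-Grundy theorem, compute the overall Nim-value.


The tree has 5 branches from the ground vertex.
In Green Hackenbush, the Nim-value of a simple path of length k is k.
Branch 1: length 6, Nim-value = 6
Branch 2: length 2, Nim-value = 2
Branch 3: length 10, Nim-value = 10
Branch 4: length 10, Nim-value = 10
Branch 5: length 13, Nim-value = 13
Total Nim-value = XOR of all branch values:
0 XOR 6 = 6
6 XOR 2 = 4
4 XOR 10 = 14
14 XOR 10 = 4
4 XOR 13 = 9
Nim-value of the tree = 9

9


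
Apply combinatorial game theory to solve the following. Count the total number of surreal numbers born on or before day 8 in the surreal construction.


Day 0: {|} = 0 is born. Count = 1.
Day n: the number of surreal numbers born by day n is 2^(n+1) - 1.
By day 0: 2^1 - 1 = 1
By day 1: 2^2 - 1 = 3
By day 2: 2^3 - 1 = 7
By day 3: 2^4 - 1 = 15
By day 4: 2^5 - 1 = 31
By day 5: 2^6 - 1 = 63
By day 6: 2^7 - 1 = 127
By day 7: 2^8 - 1 = 255
By day 8: 2^9 - 1 = 511
By day 8: 511 surreal numbers.

511


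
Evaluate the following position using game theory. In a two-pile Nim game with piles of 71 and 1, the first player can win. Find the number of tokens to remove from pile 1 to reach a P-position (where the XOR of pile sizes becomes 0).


Piles: 71 and 1
Current XOR: 71 XOR 1 = 70 (non-zero, so this is an N-position).
To make the XOR zero, we need to find a move that balances the piles.
For pile 1 (size 71): target = 71 XOR 70 = 1
We reduce pile 1 from 71 to 1.
Tokens removed: 71 - 1 = 70
Verification: 1 XOR 1 = 0

70


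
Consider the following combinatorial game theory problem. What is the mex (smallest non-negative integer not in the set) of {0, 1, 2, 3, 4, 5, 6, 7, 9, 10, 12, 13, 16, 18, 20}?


Set = {0, 1, 2, 3, 4, 5, 6, 7, 9, 10, 12, 13, 16, 18, 20}
0 is in the set.
1 is in the set.
2 is in the set.
3 is in the set.
4 is in the set.
5 is in the set.
6 is in the set.
7 is in the set.
8 is NOT in the set. This is the mex.
mex = 8

8


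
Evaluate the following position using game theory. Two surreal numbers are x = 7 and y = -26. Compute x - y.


x = 7, y = -26
x - y = 7 - -26 = 33

33


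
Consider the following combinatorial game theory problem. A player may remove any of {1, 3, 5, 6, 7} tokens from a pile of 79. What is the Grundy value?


The subtraction set is S = {1, 3, 5, 6, 7}.
G(k) = mex{ G(k - s) : s in S, s <= k }. We compute iteratively: G(0) = 0.
G(1) = mex({0}) = 1
G(2) = mex({1}) = 0
G(3) = mex({0}) = 1
G(4) = mex({1}) = 0
G(5) = mex({0}) = 1
G(6) = mex({0, 1}) = 2
G(7) = mex({0, 1, 2}) = 3
G(8) = mex({0, 1, 3}) = 2
G(9) = mex({0, 1, 2}) = 3
G(10) = mex({0, 1, 3}) = 2
G(11) = mex({0, 1, 2}) = 3
G(12) = mex({1, 2, 3}) = 0
G(13) = mex({0, 2, 3}) = 1
G(14) = mex({1, 2, 3}) = 0
G(15) = mex({0, 2, 3}) = 1
G(16) = mex({1, 2, 3}) = 0
G(17) = mex({0, 2, 3}) = 1
G(18) = mex({0, 1, 3}) = 2
Observe that G(12)..G(18) = 0, 1, 0, 1, 0, 1, 2 repeats G(0)..G(6) = 0, 1, 0, 1, 0, 1, 2.
For k >= max(S) = 7, G(k) is determined by the previous 7 values G(k-7)..G(k-1); a window of 7 consecutive values has recurred shifted by 12, so by induction G(k + 12) = G(k) for all k >= 0: the sequence is periodic from the start with period 12.
One period: G(0..11) = 0, 1, 0, 1, 0, 1, 2, 3, 2, 3, 2, 3.
79 mod 12 = 7, so G(79) = G(7) = 3.

3


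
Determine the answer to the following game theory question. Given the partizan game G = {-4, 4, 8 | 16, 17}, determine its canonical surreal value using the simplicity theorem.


Left options: {-4, 4, 8}, max = 8
Right options: {16, 17}, min = 16
All options are numbers and max(Left) < min(Right), so by the simplicity theorem the value is the simplest (earliest-born) number strictly between 8 and 16.
Integers 9 through 15 all lie strictly between 8 and 16.
Among integers, the simplest (lowest birthday = smallest |n|; 0 is born on day 0, +-n on day n) is 9.
No non-integer in the interval can be simpler: if x is a non-integer in the interval, then floor(x) or ceil(x) also lies in the interval (the interval contains an integer), and both are proper prefixes of x's sign expansion, i.e. born earlier. So the game value is 9.
Game value = 9

9


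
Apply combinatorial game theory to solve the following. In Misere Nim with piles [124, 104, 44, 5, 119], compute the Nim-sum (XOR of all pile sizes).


We need the XOR (exclusive or) of all pile sizes.
After XOR-ing pile 1 (size 124): 0 XOR 124 = 124
After XOR-ing pile 2 (size 104): 124 XOR 104 = 20
After XOR-ing pile 3 (size 44): 20 XOR 44 = 56
After XOR-ing pile 4 (size 5): 56 XOR 5 = 61
After XOR-ing pile 5 (size 119): 61 XOR 119 = 74
The Nim-value of this position is 74.

74


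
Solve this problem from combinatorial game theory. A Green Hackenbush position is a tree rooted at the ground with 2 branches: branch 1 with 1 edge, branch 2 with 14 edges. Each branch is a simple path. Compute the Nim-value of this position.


The tree has 2 branches from the ground vertex.
In Green Hackenbush, the Nim-value of a simple path of length k is k.
Branch 1: length 1, Nim-value = 1
Branch 2: length 14, Nim-value = 14
Total Nim-value = XOR of all branch values:
0 XOR 1 = 1
1 XOR 14 = 15
Nim-value of the tree = 15

15


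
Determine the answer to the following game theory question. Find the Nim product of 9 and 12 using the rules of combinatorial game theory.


Nim multiplication is bilinear over XOR: (u XOR v) * w = (u*w) XOR (v*w).
So we split each operand into its bit components and XOR the pairwise Nim products.
9 = 1 + 8 (as XOR of powers of 2).
12 = 4 + 8 (as XOR of powers of 2).
Using the standard Nim-product table on single bits:
  2*2 = 3,   2*4 = 8,   2*8 = 12,
  4*4 = 6,   4*8 = 11,  8*8 = 13,
and  1*x = x (identity), k*l = l*k (commutative).
Pairwise Nim products:
  1 * 4 = 4
  1 * 8 = 8
  8 * 4 = 11
  8 * 8 = 13
XOR them: 4 XOR 8 XOR 11 XOR 13 = 10.
Result: 9 * 12 = 10 (in Nim).

10


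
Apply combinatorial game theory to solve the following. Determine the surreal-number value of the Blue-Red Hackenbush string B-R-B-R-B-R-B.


Edges (from ground): B-R-B-R-B-R-B
By Berlekamp's sign-expansion rule, a Blue-Red Hackenbush stalk has the value of the surreal number whose sign sequence is the edge sequence with B -> + and R -> -.
Sign sequence: +-+-+-+
Trace the sign expansion in the surreal number tree, starting from 0:
Edge 1: B (sign +) -> bounds (0, +inf), value = 1
Edge 2: R (sign -) -> bounds (0, 1), value = 1/2
Edge 3: B (sign +) -> bounds (1/2, 1), value = 3/4
Edge 4: R (sign -) -> bounds (1/2, 3/4), value = 5/8
Edge 5: B (sign +) -> bounds (5/8, 3/4), value = 11/16
Edge 6: R (sign -) -> bounds (5/8, 11/16), value = 21/32
Edge 7: B (sign +) -> bounds (21/32, 11/16), value = 43/64
Game value = 43/64

43/64


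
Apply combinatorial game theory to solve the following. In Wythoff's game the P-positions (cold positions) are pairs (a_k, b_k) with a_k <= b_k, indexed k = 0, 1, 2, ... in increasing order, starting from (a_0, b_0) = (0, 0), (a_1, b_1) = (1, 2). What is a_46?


By Wythoff's theorem, a_k = floor(k * phi) and b_k = floor(k * phi^2) = a_k + k, where phi = (1 + sqrt(5))/2 is the golden ratio.
phi = (1 + sqrt(5))/2 = 1.618034
k = 46
k * phi = 46 * 1.618034 = 74.429563
a_46 = floor(k * phi) = 74

74


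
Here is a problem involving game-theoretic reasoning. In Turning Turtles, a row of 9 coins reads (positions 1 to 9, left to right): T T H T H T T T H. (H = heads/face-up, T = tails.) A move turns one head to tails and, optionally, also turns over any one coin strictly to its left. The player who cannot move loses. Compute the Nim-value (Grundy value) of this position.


Coins: T T H T H T T T H
Key fact: a single head at position k behaves exactly like a Nim heap of size k (turning it to T and optionally flipping a coin at j < k corresponds to moving the heap from k to j, or to 0), and heads combine as a disjunctive sum (two heads at the same place would cancel, matching j XOR j = 0). So the Nim-value is the XOR of the 1-indexed positions of the heads.
Face-up positions (1-indexed): [3, 5, 9]
XOR 0 with 3: 0 XOR 3 = 3
XOR 3 with 5: 3 XOR 5 = 6
XOR 6 with 9: 6 XOR 9 = 15
Nim-value = 15

15


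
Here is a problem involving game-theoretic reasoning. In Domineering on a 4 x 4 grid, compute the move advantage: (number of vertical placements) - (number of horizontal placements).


Board is 4 x 4 (rows x cols).
Left (vertical) placements: (rows-1) * cols = 3 * 4 = 12
Right (horizontal) placements: rows * (cols-1) = 4 * 3 = 12
Advantage = Left - Right = 12 - 12 = 0

0


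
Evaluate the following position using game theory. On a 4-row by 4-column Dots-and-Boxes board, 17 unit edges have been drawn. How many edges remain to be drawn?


Grid: 4 x 4 boxes, i.e. 5 rows and 5 columns of dots.
Horizontal edges: (rows + 1) * cols = 5 * 4 = 20
Vertical edges: rows * (cols + 1) = 4 * 5 = 20
Total edges: 20 + 20 = 40
Edges drawn: 17
Remaining: 40 - 17 = 23

23


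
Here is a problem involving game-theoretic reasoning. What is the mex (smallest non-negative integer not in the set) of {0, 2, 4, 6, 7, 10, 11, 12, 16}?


Set = {0, 2, 4, 6, 7, 10, 11, 12, 16}
0 is in the set.
1 is NOT in the set. This is the mex.
mex = 1

1


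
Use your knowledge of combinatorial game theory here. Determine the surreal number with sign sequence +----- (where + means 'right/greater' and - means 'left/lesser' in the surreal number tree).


Sign expansion: +-----
Rule: track bounds (lo, hi), initially (-inf, +inf). On '+', the current value becomes lo and we move to the simplest number in (value, hi): value + 1 if hi = +inf, otherwise the midpoint (value + hi)/2. On '-', the current value becomes hi and we move to value - 1 if lo = -inf, otherwise the midpoint (lo + value)/2.
Start at 0.
Step 1: sign = +, move right. Bounds: (0, +inf). Value = 1
Step 2: sign = -, move left. Bounds: (0, 1). Value = 1/2
Step 3: sign = -, move left. Bounds: (0, 1/2). Value = 1/4
Step 4: sign = -, move left. Bounds: (0, 1/4). Value = 1/8
Step 5: sign = -, move left. Bounds: (0, 1/8). Value = 1/16
Step 6: sign = -, move left. Bounds: (0, 1/16). Value = 1/32
The surreal number with sign expansion +----- is 1/32.

1/32


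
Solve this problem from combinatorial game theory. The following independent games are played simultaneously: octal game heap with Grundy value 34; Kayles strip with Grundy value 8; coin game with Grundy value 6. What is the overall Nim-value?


By the Sprague-Grundy theorem, the Grundy value of a sum of games is the XOR of individual Grundy values.
octal game heap: Grundy value = 34. Running XOR: 0 XOR 34 = 34
Kayles strip: Grundy value = 8. Running XOR: 34 XOR 8 = 42
coin game: Grundy value = 6. Running XOR: 42 XOR 6 = 44
The combined Grundy value is 44.

44


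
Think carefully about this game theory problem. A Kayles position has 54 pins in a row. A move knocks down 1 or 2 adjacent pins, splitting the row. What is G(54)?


Kayles: a move removes 1 or 2 adjacent pins from a contiguous row.
Removing pins from a row of k leaves two independent rows (a, b) with a + b = k - 1 (one pin) or a + b = k - 2 (two pins); an end removal gives a = 0.
By Sprague-Grundy, G(k) = mex{ G(a) XOR G(b) } over all these splits. G(0) = 0.
G(1): splits (0,0):0^0=0 -> mex({0}) = 1
G(2): splits (0,1):0^1=1 (0,0):0^0=0 -> mex({0, 1}) = 2
G(3): splits (0,2):0^2=2 (1,1):1^1=0 (0,1):0^1=1 -> mex({0, 1, 2}) = 3
G(4): splits (0,3):0^3=3 (1,2):1^2=3 (0,2):0^2=2 (1,1):1^1=0 -> mex({0, 2, 3}) = 1
G(5): splits (0,4):0^1=1 (1,3):1^3=2 (2,2):2^2=0 (0,3):0^3=3 (1,2):1^2=3 -> mex({0, 1, 2, 3}) = 4
G(6) = mex({0, 1, 2, 4}) = 3
G(7) = mex({0, 1, 3, 4, 5}) = 2
G(8) = mex({0, 2, 3, 5, 6}) = 1
G(9) = mex({0, 1, 2, 3, 6, 7}) = 4
G(10) = mex({0, 1, 3, 4, 5, 7}) = 2
G(11) = mex({0, 1, 2, 3, 4, 5}) = 6
G(12) = mex({0, 1, 2, 3, 5, 6, 7}) = 4
G(13) = mex({0, 2, 3, 4, 6, 7}) = 1
G(14) = mex({0, 1, 4, 5, 6, 7}) = 2
G(15) = mex({0, 1, 2, 3, 4, 5, 6}) = 7
G(16) = mex({0, 2, 3, 5, 6, 7}) = 1
G(17) = mex({0, 1, 2, 3, 5, 6, 7}) = 4
G(18) = mex({0, 1, 2, 4, 5, 6}) = 3
G(19) = mex({0, 1, 3, 4, 5, 7}) = 2
G(20) = mex({0, 2, 3, 4, 5, 6, 7}) = 1
G(21) = mex({0, 1, 2, 3, 5, 6, 7}) = 4
G(22) = mex({0, 1, 2, 3, 4, 5, 7}) = 6
G(23) = mex({0, 1, 2, 3, 4, 5, 6}) = 7
G(24) = mex({0, 1, 2, 3, 5, 6, 7}) = 4
G(25) = mex({0, 2, 3, 4, 6, 7}) = 1
G(26) = mex({0, 1, 3, 4, 5, 6, 7}) = 2
G(27) = mex({0, 1, 2, 3, 4, 5, 6, 7}) = 8
G(28) = mex({0, 1, 2, 3, 4, 6, 7, 8}) = 5
G(29) = mex({0, 1, 2, 3, 5, 6, 7, 8, 9}) = 4
G(30) = mex({0, 1, 2, 3, 4, 5, 6, 9, 10}) = 7
G(31) = mex({0, 1, 3, 4, 5, 7, 10, 11}) = 2
G(32) = mex({0, 2, 3, 4, 5, 6, 7, 9, 11}) = 1
G(33) = mex({0, 1, 2, 3, 4, 5, 6, 7, 9, 12}) = 8
G(34) = mex({0, 1, 2, 3, 4, 5, 7, 8, 11, 12}) = 6
G(35) = mex({0, 1, 2, 3, 4, 5, 6, 8, 9, 10, 11}) = 7
G(36) = mex({0, 1, 2, 3, 5, 6, 7, 9, 10}) = 4
G(37) = mex({0, 2, 3, 4, 6, 7, 9, 10, 11, 12}) = 1
G(38) = mex({0, 1, 3, 4, 5, 6, 7, 9, 10, 11, 12}) = 2
G(39) = mex({0, 1, 2, 4, 5, 6, 7, 9, 10, 12, 14}) = 3
G(40) = mex({0, 2, 3, 4, 6, 7, 11, 12, 14}) = 1
G(41) = mex({0, 1, 2, 3, 5, 6, 7, 9, 10, 11, 12}) = 4
G(42) = mex({0, 1, 2, 3, 4, 5, 6, 9, 10}) = 7
G(43) = mex({0, 1, 3, 4, 5, 7, 9, 10, 12, 15}) = 2
G(44) = mex({0, 2, 3, 4, 5, 6, 7, 9, 10, 12, 15}) = 1
G(45) = mex({0, 1, 2, 3, 4, 5, 6, 7, 9, 10, 12, 14}) = 8
G(46) = mex({0, 1, 3, 4, 5, 7, 8, 11, 12, 14}) = 2
G(47) = mex({0, 1, 2, 3, 4, 5, 6, 8, 9, 10, 11, 12}) = 7
G(48) = mex({0, 1, 2, 3, 5, 6, 7, 9, 10}) = 4
G(49) = mex({0, 2, 3, 4, 6, 7, 9, 10, 11, 12, 15}) = 1
G(50) = mex({0, 1, 4, 5, 6, 7, 9, 11, 12, 14, 15}) = 2
G(51) = mex({0, 1, 2, 3, 4, 5, 6, 7, 9, 12, 14, 15}) = 8
G(52) = mex({0, 2, 3, 4, 5, 6, 7, 8, 11, 12, 15}) = 1
G(53) = mex({0, 1, 2, 3, 5, 6, 7, 8, 9, 10, 11, 12}) = 4
G(54) = mex({0, 1, 2, 3, 4, 5, 6, 9, 10}) = 7
Therefore G(54) = 7.

7


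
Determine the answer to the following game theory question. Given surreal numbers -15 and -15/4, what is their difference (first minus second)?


x = -15, y = -15/4
Converting to common denominator: 4
x = -60/4, y = -15/4
x - y = -15 - -15/4 = -45/4

-45/4


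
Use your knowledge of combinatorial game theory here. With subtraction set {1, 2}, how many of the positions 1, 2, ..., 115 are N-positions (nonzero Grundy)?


Subtraction set S = {1, 2}, so G(n) = n mod 3.
G(n) = 0 when n is a multiple of 3.
Multiples of 3 in [1, 115]: 38
N-positions (nonzero Grundy) = 115 - 38 = 77

77


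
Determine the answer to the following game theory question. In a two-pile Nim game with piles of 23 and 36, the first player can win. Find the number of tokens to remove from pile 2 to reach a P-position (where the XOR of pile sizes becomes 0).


Piles: 23 and 36
Current XOR: 23 XOR 36 = 51 (non-zero, so this is an N-position).
To make the XOR zero, we need to find a move that balances the piles.
For pile 2 (size 36): target = 36 XOR 51 = 23
We reduce pile 2 from 36 to 23.
Tokens removed: 36 - 23 = 13
Verification: 23 XOR 23 = 0

13


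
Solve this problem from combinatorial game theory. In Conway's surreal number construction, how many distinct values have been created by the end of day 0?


Day 0: {|} = 0 is born. Count = 1.
Day n: the number of surreal numbers born by day n is 2^(n+1) - 1.
By day 0: 2^1 - 1 = 1
By day 0: 1 surreal numbers.

1


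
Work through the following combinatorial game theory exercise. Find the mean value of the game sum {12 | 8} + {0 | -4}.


G1 = {12 | 8}, G2 = {0 | -4}
Each is a switch {a | b} with numbers a > b; its mean value is (a + b)/2, and mean value is additive over game sums: m(G1 + G2) = m(G1) + m(G2).
Mean of G1 = (12 + (8))/2 = 20/2 = 10
Mean of G2 = (0 + (-4))/2 = -4/2 = -2
Mean of G1 + G2 = 10 + -2 = 8

8


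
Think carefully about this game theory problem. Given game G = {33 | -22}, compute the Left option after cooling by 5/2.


Original game: {33 | -22} (a switch {a | b} with a > b).
Cooling by t (for t below the temperature (a - b)/2 = 55/2) taxes each move by t: {a | b} cooled by t is {a - t | b + t}.
Cooling amount: t = 5/2
Cooled Left option: 33 - 5/2 = 61/2
Cooled Right option: -22 + 5/2 = -39/2
Cooled game: {61/2 | -39/2}
Left option = 61/2

61/2


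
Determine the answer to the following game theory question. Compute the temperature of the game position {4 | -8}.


The game is {4 | -8}, a switch {a | b} with numbers a > b.
Cooling {a | b} by t gives {a - t | b + t}, which stops being hot when a - t = b + t, i.e. at t = (a - b)/2. So the temperature of a switch is (a - b)/2.
Temperature = (Left option - Right option) / 2
= (4 - (-8)) / 2
= 12 / 2
= 6

6


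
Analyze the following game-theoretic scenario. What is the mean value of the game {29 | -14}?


Game = {29 | -14}, a switch {a | b} with numbers a > b.
Its thermograph has left wall a - t and right wall b + t, which meet at t = (a - b)/2, where both equal (a + b)/2. So the mast (mean value) is at (a + b)/2.
Mean = (29 + (-14))/2 = 15/2 = 15/2

15/2


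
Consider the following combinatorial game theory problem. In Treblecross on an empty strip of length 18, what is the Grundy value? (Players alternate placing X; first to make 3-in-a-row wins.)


Treblecross: place X on empty cells; 3-in-a-row wins.
Playing within two cells of an existing X lets the opponent win at once, so sensible play treats the cells i-2..i+2 around each X as dead. The player left with no safe cell loses, so this is a normal-play take-away game on strips of safe cells.
Placing X at cell i (0-indexed) of a strip of k safe cells leaves independent strips of sizes max(0, i-2) and max(0, k-i-3). Hence G(k) = mex{ G(max(0,i-2)) XOR G(max(0,k-i-3)) : 0 <= i < k }, with G(0) = 0.
G(1): splits (0,0):0^0=0 -> mex({0}) = 1
G(2): splits (0,0):0^0=0 -> mex({0}) = 1
G(3): splits (0,0):0^0=0 -> mex({0}) = 1
G(4): splits (0,1):0^1=1 (0,0):0^0=0 -> mex({0, 1}) = 2
G(5): splits (0,2):0^1=1 (0,1):0^1=1 (0,0):0^0=0 -> mex({0, 1}) = 2
G(6) = mex({1}) = 0
G(7) = mex({0, 1, 2}) = 3
G(8) = mex({0, 1, 2}) = 3
G(9) = mex({0, 2}) = 1
G(10) = mex({0, 2, 3}) = 1
G(11) = mex({0, 3}) = 1
G(12) = mex({1, 3}) = 0
G(13) = mex({0, 1, 2, 3}) = 4
G(14) = mex({0, 1, 2}) = 3
G(15) = mex({0, 1, 2}) = 3
G(16) = mex({0, 1, 2, 4}) = 3
G(17) = mex({0, 1, 3, 4}) = 2
G(18) = mex({0, 1, 3, 4}) = 2
Therefore G(18) = 2.

2


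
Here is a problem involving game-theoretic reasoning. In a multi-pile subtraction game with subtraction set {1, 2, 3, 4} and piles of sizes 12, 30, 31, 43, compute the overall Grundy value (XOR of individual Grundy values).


Subtraction set: {1, 2, 3, 4}
For this subtraction set, G(n) = n mod 5 (period = max + 1 = 5).
Pile 1 (size 12): G(12) = 12 mod 5 = 2
Pile 2 (size 30): G(30) = 30 mod 5 = 0
Pile 3 (size 31): G(31) = 31 mod 5 = 1
Pile 4 (size 43): G(43) = 43 mod 5 = 3
Total Grundy value = XOR of all: 2 XOR 0 XOR 1 XOR 3 = 0

0


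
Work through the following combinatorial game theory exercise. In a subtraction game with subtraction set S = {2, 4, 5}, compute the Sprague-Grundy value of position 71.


The subtraction set is S = {2, 4, 5}.
G(k) = mex{ G(k - s) : s in S, s <= k }. We compute iteratively: G(0) = 0.
G(1) = mex({}) = 0
G(2) = mex({0}) = 1
G(3) = mex({0}) = 1
G(4) = mex({0, 1}) = 2
G(5) = mex({0, 1}) = 2
G(6) = mex({0, 1, 2}) = 3
G(7) = mex({1, 2}) = 0
G(8) = mex({1, 2, 3}) = 0
G(9) = mex({0, 2}) = 1
G(10) = mex({0, 2, 3}) = 1
G(11) = mex({0, 1, 3}) = 2
Observe that G(7)..G(11) = 0, 0, 1, 1, 2 repeats G(0)..G(4) = 0, 0, 1, 1, 2.
For k >= max(S) = 5, G(k) is determined by the previous 5 values G(k-5)..G(k-1); a window of 5 consecutive values has recurred shifted by 7, so by induction G(k + 7) = G(k) for all k >= 0: the sequence is periodic from the start with period 7.
One period: G(0..6) = 0, 0, 1, 1, 2, 2, 3.
71 mod 7 = 1, so G(71) = G(1) = 0.

0


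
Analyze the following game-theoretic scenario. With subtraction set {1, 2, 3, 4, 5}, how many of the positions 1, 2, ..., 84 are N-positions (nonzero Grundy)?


Subtraction set S = {1, 2, 3, 4, 5}, so G(n) = n mod 6.
G(n) = 0 when n is a multiple of 6.
Multiples of 6 in [1, 84]: 14
N-positions (nonzero Grundy) = 84 - 14 = 70

70


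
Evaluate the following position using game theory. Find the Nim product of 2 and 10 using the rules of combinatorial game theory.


Nim multiplication is bilinear over XOR: (u XOR v) * w = (u*w) XOR (v*w).
So we split each operand into its bit components and XOR the pairwise Nim products.
2 = 2 (as XOR of powers of 2).
10 = 2 + 8 (as XOR of powers of 2).
Using the standard Nim-product table on single bits:
  2*2 = 3,   2*4 = 8,   2*8 = 12,
  4*4 = 6,   4*8 = 11,  8*8 = 13,
and  1*x = x (identity), k*l = l*k (commutative).
Pairwise Nim products:
  2 * 2 = 3
  2 * 8 = 12
XOR them: 3 XOR 12 = 15.
Result: 2 * 10 = 15 (in Nim).

15


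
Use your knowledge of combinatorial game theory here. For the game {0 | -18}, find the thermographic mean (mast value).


Game = {0 | -18}, a switch {a | b} with numbers a > b.
Its thermograph has left wall a - t and right wall b + t, which meet at t = (a - b)/2, where both equal (a + b)/2. So the mast (mean value) is at (a + b)/2.
Mean = (0 + (-18))/2 = -18/2 = -9

-9


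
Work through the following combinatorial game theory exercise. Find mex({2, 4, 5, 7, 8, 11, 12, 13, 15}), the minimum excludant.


Set = {2, 4, 5, 7, 8, 11, 12, 13, 15}
0 is NOT in the set. This is the mex.
mex = 0

0


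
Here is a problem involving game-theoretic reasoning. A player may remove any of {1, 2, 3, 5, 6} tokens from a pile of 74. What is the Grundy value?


The subtraction set is S = {1, 2, 3, 5, 6}.
G(k) = mex{ G(k - s) : s in S, s <= k }. We compute iteratively: G(0) = 0.
G(1) = mex({0}) = 1
G(2) = mex({0, 1}) = 2
G(3) = mex({0, 1, 2}) = 3
G(4) = mex({1, 2, 3}) = 0
G(5) = mex({0, 2, 3}) = 1
G(6) = mex({0, 1, 3}) = 2
G(7) = mex({0, 1, 2}) = 3
G(8) = mex({1, 2, 3}) = 0
G(9) = mex({0, 2, 3}) = 1
Observe that G(4)..G(9) = 0, 1, 2, 3, 0, 1 repeats G(0)..G(5) = 0, 1, 2, 3, 0, 1.
For k >= max(S) = 6, G(k) is determined by the previous 6 values G(k-6)..G(k-1); a window of 6 consecutive values has recurred shifted by 4, so by induction G(k + 4) = G(k) for all k >= 0: the sequence is periodic from the start with period 4.
One period: G(0..3) = 0, 1, 2, 3.
74 mod 4 = 2, so G(74) = G(2) = 2.

2


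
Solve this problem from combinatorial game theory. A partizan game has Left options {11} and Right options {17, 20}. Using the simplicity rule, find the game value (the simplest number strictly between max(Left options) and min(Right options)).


Left options: {11}, max = 11
Right options: {17, 20}, min = 17
All options are numbers and max(Left) < min(Right), so by the simplicity theorem the value is the simplest (earliest-born) number strictly between 11 and 17.
Integers 12 through 16 all lie strictly between 11 and 17.
Among integers, the simplest (lowest birthday = smallest |n|; 0 is born on day 0, +-n on day n) is 12.
No non-integer in the interval can be simpler: if x is a non-integer in the interval, then floor(x) or ceil(x) also lies in the interval (the interval contains an integer), and both are proper prefixes of x's sign expansion, i.e. born earlier. So the game value is 12.
Game value = 12

12


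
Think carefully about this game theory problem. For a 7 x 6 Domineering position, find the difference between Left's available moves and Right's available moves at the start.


Board is 7 x 6 (rows x cols).
Left (vertical) placements: (rows-1) * cols = 6 * 6 = 36
Right (horizontal) placements: rows * (cols-1) = 7 * 5 = 35
Advantage = Left - Right = 36 - 35 = 1

1


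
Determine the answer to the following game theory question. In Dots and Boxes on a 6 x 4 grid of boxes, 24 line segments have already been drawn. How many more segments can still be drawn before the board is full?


Grid: 6 x 4 boxes, i.e. 7 rows and 5 columns of dots.
Horizontal edges: (rows + 1) * cols = 7 * 4 = 28
Vertical edges: rows * (cols + 1) = 6 * 5 = 30
Total edges: 28 + 30 = 58
Edges drawn: 24
Remaining: 58 - 24 = 34

34


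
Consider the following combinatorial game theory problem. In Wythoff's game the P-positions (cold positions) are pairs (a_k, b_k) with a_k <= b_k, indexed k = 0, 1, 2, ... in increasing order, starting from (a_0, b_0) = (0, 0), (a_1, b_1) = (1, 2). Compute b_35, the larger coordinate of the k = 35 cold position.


By Wythoff's theorem, a_k = floor(k * phi) and b_k = floor(k * phi^2) = a_k + k, where phi = (1 + sqrt(5))/2 is the golden ratio.
phi = (1 + sqrt(5))/2 = 1.618034
phi^2 = phi + 1 = 2.618034
k = 35
k * phi^2 = 35 * 2.618034 = 91.631190
b_35 = floor(k * phi^2) = 91 (check: a_35 + k = 56 + 35 = 91)

91


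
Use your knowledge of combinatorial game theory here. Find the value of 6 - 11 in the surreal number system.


x = 6, y = 11
x - y = 6 - 11 = -5

-5


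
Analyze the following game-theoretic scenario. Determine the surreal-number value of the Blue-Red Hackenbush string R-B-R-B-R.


Edges (from ground): R-B-R-B-R
By Berlekamp's sign-expansion rule, a Blue-Red Hackenbush stalk has the value of the surreal number whose sign sequence is the edge sequence with B -> + and R -> -.
Sign sequence: -+-+-
Trace the sign expansion in the surreal number tree, starting from 0:
Edge 1: R (sign -) -> bounds (-inf, 0), value = -1
Edge 2: B (sign +) -> bounds (-1, 0), value = -1/2
Edge 3: R (sign -) -> bounds (-1, -1/2), value = -3/4
Edge 4: B (sign +) -> bounds (-3/4, -1/2), value = -5/8
Edge 5: R (sign -) -> bounds (-3/4, -5/8), value = -11/16
Game value = -11/16

-11/16


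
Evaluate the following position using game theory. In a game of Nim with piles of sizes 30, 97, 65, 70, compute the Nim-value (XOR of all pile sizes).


We need the XOR (exclusive or) of all pile sizes.
After XOR-ing pile 1 (size 30): 0 XOR 30 = 30
After XOR-ing pile 2 (size 97): 30 XOR 97 = 127
After XOR-ing pile 3 (size 65): 127 XOR 65 = 62
After XOR-ing pile 4 (size 70): 62 XOR 70 = 120
The Nim-value of this position is 120.

120


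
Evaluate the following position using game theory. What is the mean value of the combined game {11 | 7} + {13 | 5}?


G1 = {11 | 7}, G2 = {13 | 5}
Each is a switch {a | b} with numbers a > b; its mean value is (a + b)/2, and mean value is additive over game sums: m(G1 + G2) = m(G1) + m(G2).
Mean of G1 = (11 + (7))/2 = 18/2 = 9
Mean of G2 = (13 + (5))/2 = 18/2 = 9
Mean of G1 + G2 = 9 + 9 = 18

18


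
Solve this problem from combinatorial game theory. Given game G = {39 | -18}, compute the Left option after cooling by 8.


Original game: {39 | -18} (a switch {a | b} with a > b).
Cooling by t (for t below the temperature (a - b)/2 = 57/2) taxes each move by t: {a | b} cooled by t is {a - t | b + t}.
Cooling amount: t = 8
Cooled Left option: 39 - 8 = 31
Cooled Right option: -18 + 8 = -10
Cooled game: {31 | -10}
Left option = 31

31
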